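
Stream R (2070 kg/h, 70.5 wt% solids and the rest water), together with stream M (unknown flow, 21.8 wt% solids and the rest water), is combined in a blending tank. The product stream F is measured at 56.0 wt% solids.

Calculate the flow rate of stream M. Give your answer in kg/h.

877.6 kg/h

Let M be the unknown flow. Total out = 2070 + M.
solids balance: 1459.3 + 0.218·M = 0.560·(2070 + M)
(0.218 − 0.560)·M = 0.560×2070 − 1459.3 = -300.15
M = -300.15 / -0.342 = 877.63 kg/h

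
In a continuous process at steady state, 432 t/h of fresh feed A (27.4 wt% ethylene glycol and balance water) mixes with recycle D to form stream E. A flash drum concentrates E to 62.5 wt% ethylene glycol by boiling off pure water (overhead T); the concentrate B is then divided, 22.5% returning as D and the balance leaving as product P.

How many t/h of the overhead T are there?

242.6 t/h

Overall ethylene glycol balance (none leaves overhead): ethylene glycol in fresh feed = ethylene glycol in product, i.e. 432×0.274 = (1−0.225)·B·0.625.
B = 118.37/(0.625×0.775) = 244.37 t/h.
Recycle D = 0.225×244.37 = 54.984 t/h.
Combined feed E = 432 + 54.984 = 486.98 t/h.
Overhead T = E − B = 486.98 − 244.37 = 242.61 t/h.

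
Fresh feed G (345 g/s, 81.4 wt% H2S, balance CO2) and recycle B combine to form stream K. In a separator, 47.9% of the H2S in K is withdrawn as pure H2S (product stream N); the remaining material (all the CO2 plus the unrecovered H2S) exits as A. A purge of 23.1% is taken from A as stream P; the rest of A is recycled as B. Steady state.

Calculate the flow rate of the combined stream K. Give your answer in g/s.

CO2 enters only via G and leaves only via the purge: 345×0.186 = 0.231×(CO2 in A), and the separator passes all CO2, so CO2 in K = CO2 in A = 277.79 g/s.
H2S in K: m_A = 345×0.814 + (1−0.231)·(1−0.479)·m_A, so m_A = 280.83/0.5994 = 468.56 g/s.
K = 468.56 + 277.79 = 746.35 g/s.

746.3 g/s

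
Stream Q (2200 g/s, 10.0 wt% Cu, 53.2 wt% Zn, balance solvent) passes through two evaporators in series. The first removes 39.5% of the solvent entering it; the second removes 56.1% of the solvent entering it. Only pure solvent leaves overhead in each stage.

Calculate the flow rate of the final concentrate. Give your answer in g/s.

1605 g/s

solvent in feed = 2200×0.368 = 809.6 g/s.
After stage 1: solvent left = (1−0.395)×809.6 = 489.81; stream total = 1880.2 g/s.
After stage 2: solvent left = (1−0.561)×489.81 = 215.03; final concentrate = 1605.4 g/s.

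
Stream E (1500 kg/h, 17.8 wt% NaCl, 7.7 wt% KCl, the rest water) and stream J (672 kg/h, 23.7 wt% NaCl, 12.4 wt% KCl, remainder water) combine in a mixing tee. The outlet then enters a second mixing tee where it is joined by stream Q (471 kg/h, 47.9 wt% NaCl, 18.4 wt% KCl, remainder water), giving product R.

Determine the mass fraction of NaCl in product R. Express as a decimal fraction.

Overall, product flow = 2643 kg/h.
NaCl in = 1500×0.178 + 672×0.237 + 471×0.479 = 651.87 kg/h.
NaCl fraction in R = 0.2466.

0.2466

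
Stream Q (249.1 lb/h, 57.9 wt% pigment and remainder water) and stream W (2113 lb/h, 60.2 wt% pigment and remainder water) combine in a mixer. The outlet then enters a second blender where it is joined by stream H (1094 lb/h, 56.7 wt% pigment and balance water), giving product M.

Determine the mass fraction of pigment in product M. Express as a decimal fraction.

Overall, product flow = 3456.1 lb/h.
pigment in = 249.1×0.579 + 2113×0.602 + 1094×0.567 = 2036.6 lb/h.
pigment fraction in M = 0.589.

0.589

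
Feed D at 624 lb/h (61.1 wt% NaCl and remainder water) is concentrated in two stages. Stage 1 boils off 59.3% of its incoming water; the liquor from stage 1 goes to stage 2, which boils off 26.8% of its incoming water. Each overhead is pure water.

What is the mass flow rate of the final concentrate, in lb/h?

water in feed = 624×0.389 = 242.74 lb/h.
After stage 1: water left = (1−0.593)×242.74 = 98.794; stream total = 480.06 lb/h.
After stage 2: water left = (1−0.268)×98.794 = 72.317; final concentrate = 453.58 lb/h.

453.6 lb/h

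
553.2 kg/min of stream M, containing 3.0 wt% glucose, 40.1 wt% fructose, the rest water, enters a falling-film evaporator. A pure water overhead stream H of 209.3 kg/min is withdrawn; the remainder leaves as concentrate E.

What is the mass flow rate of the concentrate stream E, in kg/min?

343.9 kg/min

Concentrate = 553.2 − 209.3 = 343.9 kg/min.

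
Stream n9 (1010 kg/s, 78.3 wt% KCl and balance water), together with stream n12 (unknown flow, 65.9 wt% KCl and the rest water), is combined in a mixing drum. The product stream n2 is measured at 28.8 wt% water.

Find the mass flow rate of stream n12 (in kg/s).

Let n12 be the unknown flow. Total out = 1010 + n12.
water balance: 219.17 + 0.341·n12 = 0.288·(1010 + n12)
(0.341 − 0.288)·n12 = 0.288×1010 − 219.17 = 71.71
n12 = 71.71 / 0.053 = 1353 kg/s

1353 kg/s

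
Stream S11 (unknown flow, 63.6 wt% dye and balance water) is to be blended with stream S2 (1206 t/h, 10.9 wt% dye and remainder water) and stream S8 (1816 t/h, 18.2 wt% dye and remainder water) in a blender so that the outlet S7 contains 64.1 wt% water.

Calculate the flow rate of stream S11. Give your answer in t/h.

2249 t/h

Let S11 be the unknown flow. Total out = 3022 + S11.
water balance: 2560 + 0.364·S11 = 0.641·(3022 + S11)
(0.364 − 0.641)·S11 = 0.641×3022 − 2560 = -622.93
S11 = -622.93 / -0.277 = 2248.9 t/h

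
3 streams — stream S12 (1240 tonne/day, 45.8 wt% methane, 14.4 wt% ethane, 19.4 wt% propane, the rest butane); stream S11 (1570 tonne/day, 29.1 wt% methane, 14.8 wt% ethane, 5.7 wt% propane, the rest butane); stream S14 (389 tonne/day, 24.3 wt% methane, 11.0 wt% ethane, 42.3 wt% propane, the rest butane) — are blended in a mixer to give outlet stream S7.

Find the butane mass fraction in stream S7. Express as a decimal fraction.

Total flow out = 1240 + 1570 + 389 = 3199 tonne/day.
butane in = 1240×0.204 + 1570×0.504 + 389×0.224 = 1131.4 tonne/day.
butane mass fraction in S7 = 1131.4/3199 = 0.3537.

0.3537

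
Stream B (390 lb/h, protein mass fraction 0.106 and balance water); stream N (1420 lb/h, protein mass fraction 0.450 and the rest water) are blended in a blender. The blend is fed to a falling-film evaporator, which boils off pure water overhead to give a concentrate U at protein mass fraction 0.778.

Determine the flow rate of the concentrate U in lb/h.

protein entering = 390×0.106 + 1420×0.450 = 680.34 lb/h.
All protein reports to U, so U = 680.34/0.778 = 874.47 lb/h.

874.5 lb/h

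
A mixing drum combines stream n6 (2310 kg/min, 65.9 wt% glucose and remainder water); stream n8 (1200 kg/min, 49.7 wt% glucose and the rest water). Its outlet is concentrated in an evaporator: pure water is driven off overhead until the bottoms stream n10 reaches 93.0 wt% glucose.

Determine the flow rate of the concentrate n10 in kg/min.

glucose entering = 2310×0.659 + 1200×0.497 = 2118.7 kg/min.
All glucose reports to n10, so n10 = 2118.7/0.930 = 2278.2 kg/min.

2278 kg/min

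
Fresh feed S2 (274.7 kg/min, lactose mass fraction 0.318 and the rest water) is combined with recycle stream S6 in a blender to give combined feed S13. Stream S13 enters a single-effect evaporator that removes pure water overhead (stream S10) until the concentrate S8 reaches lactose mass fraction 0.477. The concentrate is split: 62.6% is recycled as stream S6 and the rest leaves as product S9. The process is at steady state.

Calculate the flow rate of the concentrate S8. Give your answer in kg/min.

Overall lactose balance (none leaves overhead): lactose in fresh feed = lactose in product, i.e. 274.7×0.318 = (1−0.626)·S8·0.477.
S8 = 87.355/(0.477×0.374) = 489.66 kg/min.

489.7 kg/min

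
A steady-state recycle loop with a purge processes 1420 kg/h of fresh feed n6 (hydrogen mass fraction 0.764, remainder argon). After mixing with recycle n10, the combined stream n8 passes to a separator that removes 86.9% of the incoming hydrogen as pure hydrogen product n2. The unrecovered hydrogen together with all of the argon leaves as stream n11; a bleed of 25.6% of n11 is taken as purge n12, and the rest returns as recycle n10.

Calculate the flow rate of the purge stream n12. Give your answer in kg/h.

375.4 kg/h

argon enters only via n6 and leaves only via the purge: 1420×0.236 = 0.256×(argon in n11), and the separator passes all argon, so argon in n8 = argon in n11 = 1309.1 kg/h.
hydrogen in n8: m_A = 1420×0.764 + (1−0.256)·(1−0.869)·m_A, so m_A = 1084.9/0.9025 = 1202 kg/h.
n11 = (1−0.869)×1202 + 1309.1 = 1466.5 kg/h.
Purge n12 = 0.256×1466.5 = 375.43 kg/h.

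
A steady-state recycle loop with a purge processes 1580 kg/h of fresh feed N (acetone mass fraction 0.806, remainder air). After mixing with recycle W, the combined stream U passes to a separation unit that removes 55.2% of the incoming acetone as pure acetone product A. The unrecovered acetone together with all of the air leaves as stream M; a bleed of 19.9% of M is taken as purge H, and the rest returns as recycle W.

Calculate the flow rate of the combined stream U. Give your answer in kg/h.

air enters only via N and leaves only via the purge: 1580×0.194 = 0.199×(air in M), and the separation unit passes all air, so air in U = air in M = 1540.3 kg/h.
acetone in U: m_A = 1580×0.806 + (1−0.199)·(1−0.552)·m_A, so m_A = 1273.5/0.6412 = 1986.2 kg/h.
U = 1986.2 + 1540.3 = 3526.5 kg/h.

3527 kg/h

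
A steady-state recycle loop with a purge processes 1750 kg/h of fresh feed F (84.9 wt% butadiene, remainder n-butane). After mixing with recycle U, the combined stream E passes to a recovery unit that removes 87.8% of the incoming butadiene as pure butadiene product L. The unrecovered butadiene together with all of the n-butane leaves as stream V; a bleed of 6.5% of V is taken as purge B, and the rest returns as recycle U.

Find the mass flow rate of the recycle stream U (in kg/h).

3992 kg/h

n-butane enters only via F and leaves only via the purge: 1750×0.151 = 0.065×(n-butane in V), and the recovery unit passes all n-butane, so n-butane in E = n-butane in V = 4065.4 kg/h.
butadiene in E: m_A = 1750×0.849 + (1−0.065)·(1−0.878)·m_A, so m_A = 1485.8/0.8859 = 1677.1 kg/h.
V = (1−0.878)×1677.1 + 4065.4 = 4270 kg/h.
Recycle U = (1−0.065)×4270 = 3992.4 kg/h.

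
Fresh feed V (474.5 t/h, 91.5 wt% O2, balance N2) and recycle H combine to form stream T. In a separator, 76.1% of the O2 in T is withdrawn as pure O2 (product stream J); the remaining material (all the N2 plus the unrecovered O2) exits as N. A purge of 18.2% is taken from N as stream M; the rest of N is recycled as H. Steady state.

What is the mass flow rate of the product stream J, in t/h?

O2 in T: m_A = 474.5×0.915 + (1−0.182)·(1−0.761)·m_A, so m_A = 434.17/0.8045 = 539.68 t/h.
Product J = 0.761×539.68 = 410.69 t/h.

410.7 t/h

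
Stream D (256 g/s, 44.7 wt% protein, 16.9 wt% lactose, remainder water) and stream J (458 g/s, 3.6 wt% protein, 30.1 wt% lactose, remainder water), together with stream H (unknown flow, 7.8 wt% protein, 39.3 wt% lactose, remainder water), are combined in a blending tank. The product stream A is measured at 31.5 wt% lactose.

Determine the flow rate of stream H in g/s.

561.4 g/s

Let H be the unknown flow. Total out = 714 + H.
lactose balance: 181.12 + 0.393·H = 0.315·(714 + H)
(0.393 − 0.315)·H = 0.315×714 − 181.12 = 43.788
H = 43.788 / 0.078 = 561.38 g/s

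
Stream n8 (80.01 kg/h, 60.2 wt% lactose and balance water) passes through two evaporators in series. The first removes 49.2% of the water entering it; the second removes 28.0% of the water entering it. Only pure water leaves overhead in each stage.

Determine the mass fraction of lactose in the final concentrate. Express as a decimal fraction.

water in feed = 80.01×0.398 = 31.844 kg/h.
After stage 1: water left = (1−0.492)×31.844 = 16.177; stream total = 64.343 kg/h.
After stage 2: water left = (1−0.280)×16.177 = 11.647; final concentrate = 59.813 kg/h.
lactose fraction = 48.166/59.813 = 0.805.

0.805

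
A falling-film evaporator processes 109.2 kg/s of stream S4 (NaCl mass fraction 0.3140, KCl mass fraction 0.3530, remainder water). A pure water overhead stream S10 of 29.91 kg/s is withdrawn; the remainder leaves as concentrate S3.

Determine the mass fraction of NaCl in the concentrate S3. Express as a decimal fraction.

0.4324

NaCl is not removed: 109.2×0.314 = 34.289 kg/s of NaCl enters S3.
Concentrate = 109.2 − 29.91 = 79.29 kg/s.
Mass fraction = 34.289/79.29 = 0.4324.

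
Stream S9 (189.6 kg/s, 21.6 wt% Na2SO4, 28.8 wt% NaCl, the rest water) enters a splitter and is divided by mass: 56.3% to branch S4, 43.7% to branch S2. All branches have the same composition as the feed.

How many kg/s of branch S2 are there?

Branch S2 flow = 0.437×189.6 = 82.855 kg/s.

82.86 kg/s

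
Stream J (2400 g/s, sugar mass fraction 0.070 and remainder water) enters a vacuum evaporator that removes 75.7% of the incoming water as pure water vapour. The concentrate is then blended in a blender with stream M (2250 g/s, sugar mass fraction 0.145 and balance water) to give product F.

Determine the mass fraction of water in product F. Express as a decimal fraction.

0.833

Vapour removed = 0.757×0.930×2400 = 1689.6 g/s; concentrate = 710.38 g/s.
water reaching the mixer = 542.38 (from concentrate) + 2250×0.855 = 2466.1 g/s.
Product flow = 710.38 + 2250 = 2960.4 g/s; water fraction = 0.833.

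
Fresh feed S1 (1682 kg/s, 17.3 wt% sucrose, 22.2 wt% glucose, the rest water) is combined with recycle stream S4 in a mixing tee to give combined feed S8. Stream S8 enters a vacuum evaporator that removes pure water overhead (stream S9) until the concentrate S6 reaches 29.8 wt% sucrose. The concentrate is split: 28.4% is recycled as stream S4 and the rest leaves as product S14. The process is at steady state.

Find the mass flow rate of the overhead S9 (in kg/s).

705.5 kg/s

Overall sucrose balance (none leaves overhead): sucrose in fresh feed = sucrose in product, i.e. 1682×0.173 = (1−0.284)·S6·0.298.
S6 = 290.99/(0.298×0.716) = 1363.8 kg/s.
Recycle S4 = 0.284×1363.8 = 387.31 kg/s.
Combined feed S8 = 1682 + 387.31 = 2069.3 kg/s.
Overhead S9 = S8 − S6 = 2069.3 − 1363.8 = 705.54 kg/s.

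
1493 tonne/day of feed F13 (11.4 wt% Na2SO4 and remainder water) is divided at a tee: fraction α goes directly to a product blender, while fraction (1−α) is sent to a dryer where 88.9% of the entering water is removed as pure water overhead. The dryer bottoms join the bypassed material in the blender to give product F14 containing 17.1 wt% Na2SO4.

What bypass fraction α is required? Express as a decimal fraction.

0.577

All 1493×0.114 = 170.2 tonne/day of Na2SO4 reaches F14, so F14 = 170.2/0.171 = 995.33 tonne/day and vapour = 497.67 tonne/day.
The evaporator receives (1−α)·1493 of feed at 0.886 water and removes 0.889 of that water:
0.889×0.886×(1−α)×1493 = 497.67
(1−α) = 497.67/1176 = 0.4232;  α = 0.5768.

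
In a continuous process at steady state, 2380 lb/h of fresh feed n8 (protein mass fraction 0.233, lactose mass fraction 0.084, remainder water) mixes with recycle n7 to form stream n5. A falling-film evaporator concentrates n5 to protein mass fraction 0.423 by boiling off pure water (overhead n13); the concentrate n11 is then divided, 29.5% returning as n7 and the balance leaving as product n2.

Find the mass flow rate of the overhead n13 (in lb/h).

1069 lb/h

Overall protein balance (none leaves overhead): protein in fresh feed = protein in product, i.e. 2380×0.233 = (1−0.295)·n11·0.423.
n11 = 554.54/(0.423×0.705) = 1859.5 lb/h.
Recycle n7 = 0.295×1859.5 = 548.56 lb/h.
Combined feed n5 = 2380 + 548.56 = 2928.6 lb/h.
Overhead n13 = n5 − n11 = 2928.6 − 1859.5 = 1069 lb/h.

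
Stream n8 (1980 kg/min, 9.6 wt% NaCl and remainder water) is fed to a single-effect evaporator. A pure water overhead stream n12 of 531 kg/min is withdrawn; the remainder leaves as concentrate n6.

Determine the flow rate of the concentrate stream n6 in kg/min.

1449 kg/min

Concentrate = 1980 − 531 = 1449 kg/min.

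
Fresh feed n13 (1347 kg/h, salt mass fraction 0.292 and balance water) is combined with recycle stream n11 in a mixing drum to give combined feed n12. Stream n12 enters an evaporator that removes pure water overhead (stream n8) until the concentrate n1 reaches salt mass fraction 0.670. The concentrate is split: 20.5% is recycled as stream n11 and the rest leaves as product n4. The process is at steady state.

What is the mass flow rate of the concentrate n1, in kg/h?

738.4 kg/h

Overall salt balance (none leaves overhead): salt in fresh feed = salt in product, i.e. 1347×0.292 = (1−0.205)·n1·0.670.
n1 = 393.32/(0.670×0.795) = 738.43 kg/h.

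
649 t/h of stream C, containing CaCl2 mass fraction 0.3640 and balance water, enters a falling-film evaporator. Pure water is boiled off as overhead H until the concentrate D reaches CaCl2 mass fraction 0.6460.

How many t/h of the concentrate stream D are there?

365.7 t/h

CaCl2 is conserved: 649×0.364 = 236.24 t/h all reports to the concentrate.
Concentrate = 236.24/(target fraction) = 365.69 t/h.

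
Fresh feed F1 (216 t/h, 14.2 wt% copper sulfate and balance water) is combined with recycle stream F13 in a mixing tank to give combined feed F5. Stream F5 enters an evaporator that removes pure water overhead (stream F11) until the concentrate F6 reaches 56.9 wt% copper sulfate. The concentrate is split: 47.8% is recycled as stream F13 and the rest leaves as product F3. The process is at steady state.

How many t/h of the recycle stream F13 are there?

Overall copper sulfate balance (none leaves overhead): copper sulfate in fresh feed = copper sulfate in product, i.e. 216×0.142 = (1−0.478)·F6·0.569.
F6 = 30.672/(0.569×0.522) = 103.27 t/h.
Recycle F13 = 0.478×103.27 = 49.361 t/h.

49.36 t/h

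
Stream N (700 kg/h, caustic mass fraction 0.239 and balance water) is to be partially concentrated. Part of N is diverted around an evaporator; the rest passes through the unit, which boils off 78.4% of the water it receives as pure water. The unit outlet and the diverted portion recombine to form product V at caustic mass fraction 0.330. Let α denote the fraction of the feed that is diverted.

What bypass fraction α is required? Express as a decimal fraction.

All 700×0.239 = 167.3 kg/h of caustic reaches V, so V = 167.3/0.330 = 506.97 kg/h and vapour = 193.03 kg/h.
The evaporator receives (1−α)·700 of feed at 0.761 water and removes 0.784 of that water:
0.784×0.761×(1−α)×700 = 193.03
(1−α) = 193.03/417.64 = 0.4622;  α = 0.5378.

0.538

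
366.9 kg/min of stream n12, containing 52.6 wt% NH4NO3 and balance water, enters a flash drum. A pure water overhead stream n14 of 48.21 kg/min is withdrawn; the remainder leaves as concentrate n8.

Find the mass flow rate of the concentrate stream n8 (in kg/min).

318.7 kg/min

Concentrate = 366.9 − 48.21 = 318.69 kg/min.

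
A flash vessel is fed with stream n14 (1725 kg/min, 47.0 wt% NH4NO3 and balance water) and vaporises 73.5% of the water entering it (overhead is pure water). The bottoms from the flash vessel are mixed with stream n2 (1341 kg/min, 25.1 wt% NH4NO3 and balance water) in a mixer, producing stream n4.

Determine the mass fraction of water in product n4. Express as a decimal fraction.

Vapour removed = 0.735×0.530×1725 = 671.97 kg/min; concentrate = 1053 kg/min.
water reaching the mixer = 242.28 (from concentrate) + 1341×0.749 = 1246.7 kg/min.
Product flow = 1053 + 1341 = 2394 kg/min; water fraction = 0.5207.

0.5207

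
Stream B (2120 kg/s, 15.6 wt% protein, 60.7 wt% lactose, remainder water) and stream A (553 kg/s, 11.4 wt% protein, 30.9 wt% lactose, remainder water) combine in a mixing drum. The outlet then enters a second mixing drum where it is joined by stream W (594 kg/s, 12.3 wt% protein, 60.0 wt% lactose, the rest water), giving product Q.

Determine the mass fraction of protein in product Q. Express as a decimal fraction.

Overall, product flow = 3267 kg/s.
protein in = 2120×0.156 + 553×0.114 + 594×0.123 = 466.82 kg/s.
protein fraction in Q = 0.1429.

0.1429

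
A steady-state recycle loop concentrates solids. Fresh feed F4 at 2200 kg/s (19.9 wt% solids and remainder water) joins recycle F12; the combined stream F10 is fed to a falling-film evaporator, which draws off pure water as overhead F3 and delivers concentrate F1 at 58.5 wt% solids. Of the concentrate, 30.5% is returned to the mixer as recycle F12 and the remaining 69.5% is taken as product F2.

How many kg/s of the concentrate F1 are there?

1077 kg/s

Overall solids balance (none leaves overhead): solids in fresh feed = solids in product, i.e. 2200×0.199 = (1−0.305)·F1·0.585.
F1 = 437.8/(0.585×0.695) = 1076.8 kg/s.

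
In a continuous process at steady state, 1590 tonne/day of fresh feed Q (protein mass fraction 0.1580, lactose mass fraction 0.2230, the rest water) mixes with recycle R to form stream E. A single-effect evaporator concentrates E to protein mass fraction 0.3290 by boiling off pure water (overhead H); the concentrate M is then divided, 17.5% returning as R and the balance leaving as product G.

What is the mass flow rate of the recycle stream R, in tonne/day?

162 tonne/day

Overall protein balance (none leaves overhead): protein in fresh feed = protein in product, i.e. 1590×0.158 = (1−0.175)·M·0.329.
M = 251.22/(0.329×0.825) = 925.56 tonne/day.
Recycle R = 0.175×925.56 = 161.97 tonne/day.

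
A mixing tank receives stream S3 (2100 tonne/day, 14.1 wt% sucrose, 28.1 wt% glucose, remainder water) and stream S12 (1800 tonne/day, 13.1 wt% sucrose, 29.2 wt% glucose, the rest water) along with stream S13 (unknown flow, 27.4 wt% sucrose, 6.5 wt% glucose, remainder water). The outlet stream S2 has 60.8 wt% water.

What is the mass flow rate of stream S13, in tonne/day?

Let S13 be the unknown flow. Total out = 3900 + S13.
water balance: 2252.4 + 0.661·S13 = 0.608·(3900 + S13)
(0.661 − 0.608)·S13 = 0.608×3900 − 2252.4 = 118.8
S13 = 118.8 / 0.053 = 2241.5 tonne/day

2242 tonne/day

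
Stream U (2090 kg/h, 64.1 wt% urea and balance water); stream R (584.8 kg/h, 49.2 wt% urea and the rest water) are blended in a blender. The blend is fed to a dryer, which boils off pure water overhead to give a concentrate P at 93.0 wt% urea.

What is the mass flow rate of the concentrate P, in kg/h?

1750 kg/h

urea entering = 2090×0.641 + 584.8×0.492 = 1627.4 kg/h.
All urea reports to P, so P = 1627.4/0.930 = 1749.9 kg/h.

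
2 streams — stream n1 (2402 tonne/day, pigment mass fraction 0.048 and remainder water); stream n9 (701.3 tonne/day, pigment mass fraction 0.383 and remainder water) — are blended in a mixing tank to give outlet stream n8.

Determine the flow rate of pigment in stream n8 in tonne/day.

383.9 tonne/day

pigment out = pigment in = 2402×0.048 + 701.3×0.383 = 383.89 tonne/day.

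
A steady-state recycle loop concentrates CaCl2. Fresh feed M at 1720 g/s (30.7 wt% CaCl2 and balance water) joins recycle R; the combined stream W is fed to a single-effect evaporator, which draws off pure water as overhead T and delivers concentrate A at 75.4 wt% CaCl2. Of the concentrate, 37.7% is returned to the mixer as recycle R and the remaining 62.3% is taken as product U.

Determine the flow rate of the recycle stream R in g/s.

Overall CaCl2 balance (none leaves overhead): CaCl2 in fresh feed = CaCl2 in product, i.e. 1720×0.307 = (1−0.377)·A·0.754.
A = 528.04/(0.754×0.623) = 1124.1 g/s.
Recycle R = 0.377×1124.1 = 423.79 g/s.

423.8 g/s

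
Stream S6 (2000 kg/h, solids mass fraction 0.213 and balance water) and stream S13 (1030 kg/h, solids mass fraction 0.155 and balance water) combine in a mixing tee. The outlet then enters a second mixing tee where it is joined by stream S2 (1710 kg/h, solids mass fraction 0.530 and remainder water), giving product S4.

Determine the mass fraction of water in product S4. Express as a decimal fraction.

Overall, product flow = 4740 kg/h.
water in = 2000×0.787 + 1030×0.845 + 1710×0.470 = 3248.1 kg/h.
water fraction in S4 = 0.685.

0.685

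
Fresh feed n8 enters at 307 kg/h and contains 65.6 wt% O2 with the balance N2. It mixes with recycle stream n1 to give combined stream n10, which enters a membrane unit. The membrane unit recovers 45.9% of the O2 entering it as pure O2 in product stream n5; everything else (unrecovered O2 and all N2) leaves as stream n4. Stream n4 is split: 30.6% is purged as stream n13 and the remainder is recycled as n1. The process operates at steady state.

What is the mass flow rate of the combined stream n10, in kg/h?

667.6 kg/h

N2 enters only via n8 and leaves only via the purge: 307×0.344 = 0.306×(N2 in n4), and the membrane unit passes all N2, so N2 in n10 = N2 in n4 = 345.12 kg/h.
O2 in n10: m_A = 307×0.656 + (1−0.306)·(1−0.459)·m_A, so m_A = 201.39/0.6245 = 322.46 kg/h.
n10 = 322.46 + 345.12 = 667.59 kg/h.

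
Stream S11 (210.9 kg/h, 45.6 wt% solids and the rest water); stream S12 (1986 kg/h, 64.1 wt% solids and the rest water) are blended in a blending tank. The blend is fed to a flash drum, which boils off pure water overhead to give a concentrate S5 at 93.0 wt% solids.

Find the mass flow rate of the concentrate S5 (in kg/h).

solids entering = 210.9×0.456 + 1986×0.641 = 1369.2 kg/h.
All solids reports to S5, so S5 = 1369.2/0.930 = 1472.3 kg/h.

1472 kg/h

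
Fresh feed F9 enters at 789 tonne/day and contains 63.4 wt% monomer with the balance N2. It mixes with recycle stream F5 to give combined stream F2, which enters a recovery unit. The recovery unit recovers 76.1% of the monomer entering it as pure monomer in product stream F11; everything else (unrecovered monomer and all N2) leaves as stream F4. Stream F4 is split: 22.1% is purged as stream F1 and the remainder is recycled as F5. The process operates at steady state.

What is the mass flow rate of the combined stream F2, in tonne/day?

1921 tonne/day

N2 enters only via F9 and leaves only via the purge: 789×0.366 = 0.221×(N2 in F4), and the recovery unit passes all N2, so N2 in F2 = N2 in F4 = 1306.7 tonne/day.
monomer in F2: m_A = 789×0.634 + (1−0.221)·(1−0.761)·m_A, so m_A = 500.23/0.8138 = 614.66 tonne/day.
F2 = 614.66 + 1306.7 = 1921.3 tonne/day.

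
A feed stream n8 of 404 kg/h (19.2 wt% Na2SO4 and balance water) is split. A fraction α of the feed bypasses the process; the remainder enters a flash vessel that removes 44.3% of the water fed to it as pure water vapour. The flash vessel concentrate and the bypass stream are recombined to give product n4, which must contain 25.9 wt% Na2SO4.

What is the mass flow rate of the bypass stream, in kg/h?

All 404×0.192 = 77.568 kg/h of Na2SO4 reaches n4, so n4 = 77.568/0.259 = 299.49 kg/h and vapour = 104.51 kg/h.
The evaporator receives (1−α)·404 of feed at 0.808 water and removes 0.443 of that water:
0.443×0.808×(1−α)×404 = 104.51
(1−α) = 104.51/144.61 = 0.7227;  α = 0.2773.
Bypass flow = 0.2773×404 = 112.03 kg/h.

112 kg/h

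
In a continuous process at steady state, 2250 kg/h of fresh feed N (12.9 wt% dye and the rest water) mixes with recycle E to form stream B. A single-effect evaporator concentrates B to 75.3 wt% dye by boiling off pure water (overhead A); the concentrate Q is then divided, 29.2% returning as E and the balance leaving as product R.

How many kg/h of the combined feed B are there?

2409 kg/h

Overall dye balance (none leaves overhead): dye in fresh feed = dye in product, i.e. 2250×0.129 = (1−0.292)·Q·0.753.
Q = 290.25/(0.753×0.708) = 544.43 kg/h.
Recycle E = 0.292×544.43 = 158.97 kg/h.
Combined feed B = 2250 + 158.97 = 2409 kg/h.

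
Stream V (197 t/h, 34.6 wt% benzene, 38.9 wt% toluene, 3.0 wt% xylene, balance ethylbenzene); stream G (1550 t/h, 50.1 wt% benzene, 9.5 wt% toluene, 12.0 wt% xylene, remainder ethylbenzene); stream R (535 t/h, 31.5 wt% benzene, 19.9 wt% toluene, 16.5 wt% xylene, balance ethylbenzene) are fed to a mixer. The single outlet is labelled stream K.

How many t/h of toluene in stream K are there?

330.3 t/h

toluene out = toluene in = 197×0.389 + 1550×0.095 + 535×0.199 = 330.35 t/h.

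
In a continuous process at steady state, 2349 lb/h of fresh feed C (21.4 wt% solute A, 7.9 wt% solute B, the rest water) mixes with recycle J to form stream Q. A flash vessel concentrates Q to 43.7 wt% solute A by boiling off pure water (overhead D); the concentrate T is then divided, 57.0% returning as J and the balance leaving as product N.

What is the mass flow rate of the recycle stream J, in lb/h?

Overall solute A balance (none leaves overhead): solute A in fresh feed = solute A in product, i.e. 2349×0.214 = (1−0.570)·T·0.437.
T = 502.69/(0.437×0.430) = 2675.1 lb/h.
Recycle J = 0.570×2675.1 = 1524.8 lb/h.

1525 lb/h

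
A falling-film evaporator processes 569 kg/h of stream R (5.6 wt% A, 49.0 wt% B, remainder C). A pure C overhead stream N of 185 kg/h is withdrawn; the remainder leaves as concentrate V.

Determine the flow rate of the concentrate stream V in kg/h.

Concentrate = 569 − 185 = 384 kg/h.

384 kg/h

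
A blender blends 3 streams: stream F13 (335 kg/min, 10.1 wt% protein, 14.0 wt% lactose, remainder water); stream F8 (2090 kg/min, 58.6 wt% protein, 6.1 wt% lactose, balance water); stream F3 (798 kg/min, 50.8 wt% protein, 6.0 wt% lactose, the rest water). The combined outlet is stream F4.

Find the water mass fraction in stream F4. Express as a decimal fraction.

Total flow out = 335 + 2090 + 798 = 3223 kg/min.
water in = 335×0.759 + 2090×0.353 + 798×0.432 = 1336.8 kg/min.
water mass fraction in F4 = 1336.8/3223 = 0.4148.

0.4148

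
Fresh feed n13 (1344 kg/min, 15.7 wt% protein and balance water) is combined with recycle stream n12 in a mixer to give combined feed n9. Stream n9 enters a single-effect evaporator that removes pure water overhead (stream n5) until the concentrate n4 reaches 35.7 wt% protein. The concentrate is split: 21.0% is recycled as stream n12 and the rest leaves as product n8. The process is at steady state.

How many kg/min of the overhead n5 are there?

752.9 kg/min

Overall protein balance (none leaves overhead): protein in fresh feed = protein in product, i.e. 1344×0.157 = (1−0.210)·n4·0.357.
n4 = 211.01/(0.357×0.790) = 748.18 kg/min.
Recycle n12 = 0.210×748.18 = 157.12 kg/min.
Combined feed n9 = 1344 + 157.12 = 1501.1 kg/min.
Overhead n5 = n9 − n4 = 1501.1 − 748.18 = 752.94 kg/min.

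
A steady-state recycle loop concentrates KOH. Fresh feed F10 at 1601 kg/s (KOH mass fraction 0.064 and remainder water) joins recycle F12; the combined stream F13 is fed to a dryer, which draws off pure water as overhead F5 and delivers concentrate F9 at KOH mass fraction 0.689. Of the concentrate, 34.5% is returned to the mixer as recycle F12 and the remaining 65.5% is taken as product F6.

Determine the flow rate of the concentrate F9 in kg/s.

Overall KOH balance (none leaves overhead): KOH in fresh feed = KOH in product, i.e. 1601×0.064 = (1−0.345)·F9·0.689.
F9 = 102.46/(0.689×0.655) = 227.04 kg/s.

227 kg/s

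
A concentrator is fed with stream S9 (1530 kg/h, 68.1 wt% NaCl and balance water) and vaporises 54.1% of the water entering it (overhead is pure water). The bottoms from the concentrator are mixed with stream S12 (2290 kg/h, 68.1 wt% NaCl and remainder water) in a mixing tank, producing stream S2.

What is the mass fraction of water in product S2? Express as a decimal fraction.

0.2684

Vapour removed = 0.541×0.319×1530 = 264.05 kg/h; concentrate = 1266 kg/h.
water reaching the mixer = 224.02 (from concentrate) + 2290×0.319 = 954.53 kg/h.
Product flow = 1266 + 2290 = 3556 kg/h; water fraction = 0.2684.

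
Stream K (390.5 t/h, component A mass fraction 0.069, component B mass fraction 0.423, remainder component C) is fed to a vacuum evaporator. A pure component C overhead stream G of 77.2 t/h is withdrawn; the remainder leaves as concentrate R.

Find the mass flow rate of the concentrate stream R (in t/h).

Concentrate = 390.5 − 77.2 = 313.3 t/h.

313.3 t/h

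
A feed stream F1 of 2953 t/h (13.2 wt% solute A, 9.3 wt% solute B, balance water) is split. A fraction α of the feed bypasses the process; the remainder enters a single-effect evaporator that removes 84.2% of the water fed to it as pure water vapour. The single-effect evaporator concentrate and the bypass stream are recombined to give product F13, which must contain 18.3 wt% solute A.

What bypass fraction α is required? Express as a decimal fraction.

0.573

All 2953×0.132 = 389.8 t/h of solute A reaches F13, so F13 = 389.8/0.183 = 2130 t/h and vapour = 822.97 t/h.
The evaporator receives (1−α)·2953 of feed at 0.775 water and removes 0.842 of that water:
0.842×0.775×(1−α)×2953 = 822.97
(1−α) = 822.97/1927 = 0.4271;  α = 0.5729.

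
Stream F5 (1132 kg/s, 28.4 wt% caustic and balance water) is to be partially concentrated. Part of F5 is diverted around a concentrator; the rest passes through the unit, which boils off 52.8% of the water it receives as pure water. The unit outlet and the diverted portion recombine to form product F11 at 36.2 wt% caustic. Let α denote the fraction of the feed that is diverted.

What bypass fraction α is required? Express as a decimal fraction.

All 1132×0.284 = 321.49 kg/s of caustic reaches F11, so F11 = 321.49/0.362 = 888.09 kg/s and vapour = 243.91 kg/s.
The evaporator receives (1−α)·1132 of feed at 0.716 water and removes 0.528 of that water:
0.528×0.716×(1−α)×1132 = 243.91
(1−α) = 243.91/427.95 = 0.5700;  α = 0.4300.

0.430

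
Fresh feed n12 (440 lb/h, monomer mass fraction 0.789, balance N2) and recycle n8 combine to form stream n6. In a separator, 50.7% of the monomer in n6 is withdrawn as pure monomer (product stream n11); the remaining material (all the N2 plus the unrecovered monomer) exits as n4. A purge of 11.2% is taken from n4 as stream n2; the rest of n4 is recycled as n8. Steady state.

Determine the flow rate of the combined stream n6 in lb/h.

1446 lb/h

N2 enters only via n12 and leaves only via the purge: 440×0.211 = 0.112×(N2 in n4), and the separator passes all N2, so N2 in n6 = N2 in n4 = 828.93 lb/h.
monomer in n6: m_A = 440×0.789 + (1−0.112)·(1−0.507)·m_A, so m_A = 347.16/0.5622 = 617.49 lb/h.
n6 = 617.49 + 828.93 = 1446.4 lb/h.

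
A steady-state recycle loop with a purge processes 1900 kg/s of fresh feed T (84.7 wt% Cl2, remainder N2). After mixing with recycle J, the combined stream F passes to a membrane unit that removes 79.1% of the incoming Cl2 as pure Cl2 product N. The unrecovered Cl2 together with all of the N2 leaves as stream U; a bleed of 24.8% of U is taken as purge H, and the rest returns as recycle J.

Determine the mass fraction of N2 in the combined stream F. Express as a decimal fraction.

0.380

N2 enters only via T and leaves only via the purge: 1900×0.153 = 0.248×(N2 in U), and the membrane unit passes all N2, so N2 in F = N2 in U = 1172.2 kg/s.
Cl2 in F: m_A = 1900×0.847 + (1−0.248)·(1−0.791)·m_A, so m_A = 1609.3/0.8428 = 1909.4 kg/s.
F = 1909.4 + 1172.2 = 3081.6 kg/s.
N2 fraction in F = 1172.2/3081.6 = 0.380.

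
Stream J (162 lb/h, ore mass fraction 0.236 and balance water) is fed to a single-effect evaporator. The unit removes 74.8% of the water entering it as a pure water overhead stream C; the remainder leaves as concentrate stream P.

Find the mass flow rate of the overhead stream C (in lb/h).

92.58 lb/h

water entering = 162×0.764 = 123.77 lb/h; overhead removed = 0.748×123.77 = 92.578 lb/h.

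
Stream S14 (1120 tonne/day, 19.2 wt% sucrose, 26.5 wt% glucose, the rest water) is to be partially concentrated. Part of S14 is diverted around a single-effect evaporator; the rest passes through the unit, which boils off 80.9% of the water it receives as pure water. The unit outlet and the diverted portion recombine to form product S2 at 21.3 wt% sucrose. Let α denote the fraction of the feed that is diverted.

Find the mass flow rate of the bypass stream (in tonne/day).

All 1120×0.192 = 215.04 tonne/day of sucrose reaches S2, so S2 = 215.04/0.213 = 1009.6 tonne/day and vapour = 110.42 tonne/day.
The evaporator receives (1−α)·1120 of feed at 0.543 water and removes 0.809 of that water:
0.809×0.543×(1−α)×1120 = 110.42
(1−α) = 110.42/492 = 0.2244;  α = 0.7756.
Bypass flow = 0.7756×1120 = 868.63 tonne/day.

868.6 tonne/day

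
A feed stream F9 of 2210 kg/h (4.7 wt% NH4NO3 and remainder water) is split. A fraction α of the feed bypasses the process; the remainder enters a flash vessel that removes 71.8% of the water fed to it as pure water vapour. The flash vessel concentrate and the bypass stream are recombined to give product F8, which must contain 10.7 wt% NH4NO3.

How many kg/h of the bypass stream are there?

398.9 kg/h

All 2210×0.047 = 103.87 kg/h of NH4NO3 reaches F8, so F8 = 103.87/0.107 = 970.75 kg/h and vapour = 1239.3 kg/h.
The evaporator receives (1−α)·2210 of feed at 0.953 water and removes 0.718 of that water:
0.718×0.953×(1−α)×2210 = 1239.3
(1−α) = 1239.3/1512.2 = 0.8195;  α = 0.1805.
Bypass flow = 0.1805×2210 = 398.9 kg/h.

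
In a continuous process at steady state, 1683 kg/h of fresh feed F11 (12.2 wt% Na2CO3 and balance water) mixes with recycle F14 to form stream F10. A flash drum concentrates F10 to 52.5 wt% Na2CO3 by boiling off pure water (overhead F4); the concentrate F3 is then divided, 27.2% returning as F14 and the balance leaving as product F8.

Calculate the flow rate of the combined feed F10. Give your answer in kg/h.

Overall Na2CO3 balance (none leaves overhead): Na2CO3 in fresh feed = Na2CO3 in product, i.e. 1683×0.122 = (1−0.272)·F3·0.525.
F3 = 205.33/(0.525×0.728) = 537.22 kg/h.
Recycle F14 = 0.272×537.22 = 146.12 kg/h.
Combined feed F10 = 1683 + 146.12 = 1829.1 kg/h.

1829 kg/h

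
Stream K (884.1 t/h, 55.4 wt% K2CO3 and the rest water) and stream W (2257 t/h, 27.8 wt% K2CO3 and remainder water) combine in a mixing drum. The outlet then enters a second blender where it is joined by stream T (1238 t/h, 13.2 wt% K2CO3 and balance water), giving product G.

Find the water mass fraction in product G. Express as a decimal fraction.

Overall, product flow = 4379.1 t/h.
water in = 884.1×0.446 + 2257×0.722 + 1238×0.868 = 3098.4 t/h.
water fraction in G = 0.708.

0.708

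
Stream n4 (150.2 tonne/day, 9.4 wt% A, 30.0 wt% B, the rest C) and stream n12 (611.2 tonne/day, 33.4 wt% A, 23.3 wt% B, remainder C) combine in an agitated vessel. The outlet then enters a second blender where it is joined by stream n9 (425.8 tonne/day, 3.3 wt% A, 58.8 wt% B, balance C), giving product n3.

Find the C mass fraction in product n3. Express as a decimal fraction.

Overall, product flow = 1187.2 tonne/day.
C in = 150.2×0.606 + 611.2×0.433 + 425.8×0.379 = 517.05 tonne/day.
C fraction in n3 = 0.4355.

0.4355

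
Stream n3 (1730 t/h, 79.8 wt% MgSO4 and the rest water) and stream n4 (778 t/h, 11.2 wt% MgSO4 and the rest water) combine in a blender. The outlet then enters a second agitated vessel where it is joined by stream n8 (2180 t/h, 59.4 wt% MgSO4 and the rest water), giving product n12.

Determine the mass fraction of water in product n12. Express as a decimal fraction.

Overall, product flow = 4688 t/h.
water in = 1730×0.202 + 778×0.888 + 2180×0.406 = 1925.4 t/h.
water fraction in n12 = 0.411.

0.411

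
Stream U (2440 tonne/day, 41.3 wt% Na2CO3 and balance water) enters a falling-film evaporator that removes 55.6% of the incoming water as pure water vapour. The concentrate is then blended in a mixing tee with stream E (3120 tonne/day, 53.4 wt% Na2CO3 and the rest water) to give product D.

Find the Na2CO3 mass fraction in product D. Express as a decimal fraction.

Vapour removed = 0.556×0.587×2440 = 796.35 tonne/day; concentrate = 1643.7 tonne/day.
Na2CO3 reaching the mixer = 1007.7 (from concentrate) + 3120×0.534 = 2673.8 tonne/day.
Product flow = 1643.7 + 3120 = 4763.7 tonne/day; Na2CO3 fraction = 0.5613.

0.5613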